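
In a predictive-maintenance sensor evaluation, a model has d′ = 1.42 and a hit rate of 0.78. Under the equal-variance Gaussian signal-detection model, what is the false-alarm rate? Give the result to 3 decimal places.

z(hit rate) = z(0.78) = 0.7722
z(FA) = z(H) − d' = 0.7722 − 1.42 = -0.6478
false-alarm rate = Φ(-0.6478) = 0.2586

false-alarm rate = 0.259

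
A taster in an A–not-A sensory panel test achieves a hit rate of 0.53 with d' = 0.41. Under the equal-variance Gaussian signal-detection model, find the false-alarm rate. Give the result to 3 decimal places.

z(hit rate) = z(0.53) = 0.0753
z(FA) = z(H) − d' = 0.0753 − 0.41 = -0.3347
false-alarm rate = Φ(-0.3347) = 0.3689

false-alarm rate = 0.369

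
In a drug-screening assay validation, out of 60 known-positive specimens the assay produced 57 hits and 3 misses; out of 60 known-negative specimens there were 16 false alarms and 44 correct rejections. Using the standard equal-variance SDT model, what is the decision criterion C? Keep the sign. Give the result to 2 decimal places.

H = 57/60 = 0.9500
FA = 16/60 = 0.2667
z(H) = z(0.9500) = 1.6449
z(FA) = z(0.2667) = -0.6228
c = −½·[z(H) + z(FA)] = −0.5 × (1.6449 + (-0.6228)) = -0.51105

C = -0.51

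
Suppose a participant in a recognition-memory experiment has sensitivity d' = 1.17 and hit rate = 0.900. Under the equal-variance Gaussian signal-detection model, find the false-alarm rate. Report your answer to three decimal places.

z(hit rate) = z(0.900) = 1.2816
z(FA) = z(H) − d' = 1.2816 − 1.17 = 0.1116
false-alarm rate = Φ(0.1116) = 0.5444

false-alarm rate = 0.544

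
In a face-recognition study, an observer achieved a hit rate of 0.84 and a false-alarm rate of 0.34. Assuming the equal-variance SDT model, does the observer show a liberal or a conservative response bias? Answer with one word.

liberal

z(H) = 0.994, z(FA) = -0.412
c = −½·(z(H) + z(FA)) = -0.291
c < 0 → liberal criterion (biased toward responding “yes”).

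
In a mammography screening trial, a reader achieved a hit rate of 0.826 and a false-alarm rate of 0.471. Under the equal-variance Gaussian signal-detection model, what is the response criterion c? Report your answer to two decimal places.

Φ⁻¹(H) = 0.9385
Φ⁻¹(FA) = -0.0728
c = −½·[z(H) + z(FA)] = −0.5 × (0.9385 + (-0.0728)) = -0.43285
c < 0: the reader has a liberal response bias.

c = -0.43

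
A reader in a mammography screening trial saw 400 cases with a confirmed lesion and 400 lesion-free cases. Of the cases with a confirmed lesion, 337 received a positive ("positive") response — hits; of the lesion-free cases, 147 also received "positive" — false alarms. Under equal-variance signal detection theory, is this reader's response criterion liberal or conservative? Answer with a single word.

z(H) = 1.005, z(FA) = -0.338
c = −½·(z(H) + z(FA)) = -0.3335
c < 0 → liberal criterion (biased toward responding “yes”).

liberal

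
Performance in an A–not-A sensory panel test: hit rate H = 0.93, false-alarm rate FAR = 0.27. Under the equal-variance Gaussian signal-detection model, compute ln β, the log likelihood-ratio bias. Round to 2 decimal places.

ln β = -0.90

Φ⁻¹(0.93) = 1.476, Φ⁻¹(0.27) = -0.613
ln β = −½·[z(H)² − z(FA)²] = −0.5 × (2.179 − 0.376) = -0.9015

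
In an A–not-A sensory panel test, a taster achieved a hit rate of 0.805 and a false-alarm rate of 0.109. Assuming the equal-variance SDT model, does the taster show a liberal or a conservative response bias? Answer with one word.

conservative

z(H) = 0.860, z(FA) = -1.232
c = −½·(z(H) + z(FA)) = 0.186
c > 0 → conservative criterion (biased toward responding “no”).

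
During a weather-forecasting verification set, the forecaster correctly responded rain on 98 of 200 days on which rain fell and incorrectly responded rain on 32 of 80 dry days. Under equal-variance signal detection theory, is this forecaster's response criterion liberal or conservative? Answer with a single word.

z(H) = -0.025, z(FA) = -0.253
c = −½·(z(H) + z(FA)) = 0.139
c > 0 → conservative criterion (biased toward responding “no”).

conservative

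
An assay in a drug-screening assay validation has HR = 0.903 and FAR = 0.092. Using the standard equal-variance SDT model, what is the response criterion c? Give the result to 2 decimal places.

z(0.903) = 1.2988, z(0.092) = -1.3285
c = −½·[z(H) + z(FA)] = −0.5 × (1.2988 + (-1.3285)) = 0.01485

c = 0.01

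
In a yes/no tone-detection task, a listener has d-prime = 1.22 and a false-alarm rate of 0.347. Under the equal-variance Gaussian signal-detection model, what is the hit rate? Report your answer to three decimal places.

z(false-alarm rate) = z(0.347) = -0.3934
z(H) = z(FA) + d' = -0.3934 + 1.22 = 0.8266
hit rate = Φ(0.8266) = 0.7958

hit rate = 0.796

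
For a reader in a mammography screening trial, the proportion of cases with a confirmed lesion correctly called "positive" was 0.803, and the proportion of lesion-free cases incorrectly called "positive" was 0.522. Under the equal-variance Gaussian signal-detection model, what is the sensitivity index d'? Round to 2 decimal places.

z(0.803) = 0.8524, z(0.522) = 0.0552
d' = z(H) − z(FA) = 0.8524 − 0.0552 = 0.7972

d' = 0.80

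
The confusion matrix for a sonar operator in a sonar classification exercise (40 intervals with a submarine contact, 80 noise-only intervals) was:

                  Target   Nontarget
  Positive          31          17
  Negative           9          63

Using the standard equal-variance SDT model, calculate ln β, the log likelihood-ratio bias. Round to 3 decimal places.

ln β = 0.033

H = 31/40 = 0.7750
FA = 17/80 = 0.2125
Φ⁻¹(H) = Φ⁻¹(0.7750) = 0.7554
Φ⁻¹(FA) = Φ⁻¹(0.2125) = -0.7978
ln β = −½·[z(H)² − z(FA)²] = −0.5 × (0.5706 − 0.6365) = 0.03295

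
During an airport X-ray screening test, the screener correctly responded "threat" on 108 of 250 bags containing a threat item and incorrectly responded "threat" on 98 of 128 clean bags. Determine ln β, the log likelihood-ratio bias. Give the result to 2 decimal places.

ln β = 0.25

H = 108/250 = 0.4320
FA = 98/128 = 0.7656
z(0.4320) = -0.171, z(0.7656) = 0.724
ln β = −½·[z(H)² − z(FA)²] = −0.5 × (0.029 − 0.524) = 0.2475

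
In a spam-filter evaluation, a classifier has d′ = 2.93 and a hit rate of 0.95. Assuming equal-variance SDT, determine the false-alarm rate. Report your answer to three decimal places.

false-alarm rate = 0.099

z(hit rate) = z(0.95) = 1.6449
z(FA) = z(H) − d' = 1.6449 − 2.93 = -1.2851
false-alarm rate = Φ(-1.2851) = 0.0994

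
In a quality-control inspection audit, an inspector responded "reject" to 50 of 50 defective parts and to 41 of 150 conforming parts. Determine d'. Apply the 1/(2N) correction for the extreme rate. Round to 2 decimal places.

The hit rate is 50/50 = 1, so apply the 1/(2N) correction: H → 1 − 1/(2·50) = 0.99000.
z(H) = z(0.99000) = 2.326
z(FA) = z(0.27333) = -0.603
d' = 2.326 − (-0.603) = 2.929

d' = 2.93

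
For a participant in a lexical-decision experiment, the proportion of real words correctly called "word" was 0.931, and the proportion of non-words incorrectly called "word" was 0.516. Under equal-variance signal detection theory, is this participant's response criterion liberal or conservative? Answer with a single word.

z(H) = 1.483, z(FA) = 0.040
c = −½·(z(H) + z(FA)) = -0.7615
c < 0 → liberal criterion (biased toward responding “yes”).

liberal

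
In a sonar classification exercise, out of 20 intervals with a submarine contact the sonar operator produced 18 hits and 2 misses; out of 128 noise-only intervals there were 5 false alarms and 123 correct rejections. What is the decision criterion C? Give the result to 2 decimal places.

H = 18/20 = 0.9000
FA = 5/128 = 0.0391
z(0.9000) = 1.282, z(0.0391) = -1.761
c = −½·[z(H) + z(FA)] = −0.5 × (1.282 + (-1.761)) = 0.2395

C = 0.24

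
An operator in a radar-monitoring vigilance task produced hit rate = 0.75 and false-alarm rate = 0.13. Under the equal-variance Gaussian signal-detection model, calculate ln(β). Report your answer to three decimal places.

ln β = 0.407

z(H) = z(0.75) = 0.6745
z(FA) = z(0.13) = -1.1264
ln β = −½·[z(H)² − z(FA)²] = −0.5 × (0.4550 − 1.2688) = 0.4069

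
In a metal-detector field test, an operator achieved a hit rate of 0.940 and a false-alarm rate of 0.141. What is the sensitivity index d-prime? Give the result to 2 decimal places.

d-prime = 2.63

z(H) = z(0.940) = 1.5548
z(FA) = z(0.141) = -1.0758
d' = z(H) − z(FA) = 1.5548 − (-1.0758) = 2.6306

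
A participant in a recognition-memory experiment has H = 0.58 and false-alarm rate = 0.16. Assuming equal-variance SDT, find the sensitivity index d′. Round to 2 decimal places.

z(H) = z(0.58) = 0.2019
z(FA) = z(0.16) = -0.9945
d' = z(H) − z(FA) = 0.2019 − (-0.9945) = 1.1964

d′ = 1.20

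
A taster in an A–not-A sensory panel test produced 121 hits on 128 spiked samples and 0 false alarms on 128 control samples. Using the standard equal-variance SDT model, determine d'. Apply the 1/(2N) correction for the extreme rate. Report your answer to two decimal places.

The false-alarm rate is 0/128 = 0, so apply the 1/(2N) correction: FA → 1/(2·128) = 0.00391.
z(H) = z(0.94531) = 1.601
z(FA) = z(0.00391) = -2.660
d' = 1.601 − (-2.660) = 4.261

d' = 4.26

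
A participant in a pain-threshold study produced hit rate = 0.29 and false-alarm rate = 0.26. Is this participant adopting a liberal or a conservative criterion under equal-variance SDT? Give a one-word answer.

conservative

z(H) = -0.553, z(FA) = -0.643
c = −½·(z(H) + z(FA)) = 0.598
c > 0 → conservative criterion (biased toward responding “no”).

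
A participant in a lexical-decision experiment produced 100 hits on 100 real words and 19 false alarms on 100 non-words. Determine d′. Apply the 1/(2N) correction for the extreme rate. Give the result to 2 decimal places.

d′ = 3.45

The hit rate is 100/100 = 1, so apply the 1/(2N) correction: H → 1 − 1/(2·100) = 0.99500.
z(H) = z(0.99500) = 2.576
z(FA) = z(0.19000) = -0.878
d' = 2.576 − (-0.878) = 3.454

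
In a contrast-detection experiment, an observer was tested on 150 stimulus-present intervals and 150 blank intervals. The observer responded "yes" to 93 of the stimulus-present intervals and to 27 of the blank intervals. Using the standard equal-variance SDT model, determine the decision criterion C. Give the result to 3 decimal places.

C = 0.305

H = 93/150 = 0.6200
FA = 27/150 = 0.1800
Φ⁻¹(H) = Φ⁻¹(0.6200) = 0.3055
Φ⁻¹(FA) = Φ⁻¹(0.1800) = -0.9154
c = −½·[z(H) + z(FA)] = −0.5 × (0.3055 + (-0.9154)) = 0.30495
c > 0: the observer has a conservative response bias.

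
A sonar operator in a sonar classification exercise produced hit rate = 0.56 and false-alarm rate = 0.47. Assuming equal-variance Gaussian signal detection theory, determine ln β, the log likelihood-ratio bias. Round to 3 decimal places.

ln β = -0.009

Φ⁻¹(H) = 0.1510
Φ⁻¹(FA) = -0.0753
ln β = −½·[z(H)² − z(FA)²] = −0.5 × (0.0228 − 0.0057) = -0.00855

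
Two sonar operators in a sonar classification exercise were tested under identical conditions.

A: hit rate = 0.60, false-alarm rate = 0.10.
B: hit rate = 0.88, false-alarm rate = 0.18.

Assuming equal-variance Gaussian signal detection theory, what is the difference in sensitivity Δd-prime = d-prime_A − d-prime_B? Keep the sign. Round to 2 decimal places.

A: z(0.60) = 0.253, z(0.10) = -1.282, d' = 1.535
B: z(0.88) = 1.175, z(0.18) = -0.915, d' = 2.090
Δd' = d'_A − d'_B = 1.535 − 2.090 = -0.555
B has the higher sensitivity.

Δd-prime = -0.56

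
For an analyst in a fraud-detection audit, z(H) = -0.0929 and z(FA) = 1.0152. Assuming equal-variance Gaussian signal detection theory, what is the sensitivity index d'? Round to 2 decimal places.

d' = z(H) − z(FA) = -0.0929 − 1.0152 = -1.1081

d' = -1.11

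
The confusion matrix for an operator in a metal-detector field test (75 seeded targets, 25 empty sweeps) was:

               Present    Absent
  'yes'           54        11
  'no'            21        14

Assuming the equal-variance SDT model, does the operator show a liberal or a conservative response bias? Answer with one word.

z(H) = 0.583, z(FA) = -0.151
c = −½·(z(H) + z(FA)) = -0.216
c < 0 → liberal criterion (biased toward responding “yes”).

liberal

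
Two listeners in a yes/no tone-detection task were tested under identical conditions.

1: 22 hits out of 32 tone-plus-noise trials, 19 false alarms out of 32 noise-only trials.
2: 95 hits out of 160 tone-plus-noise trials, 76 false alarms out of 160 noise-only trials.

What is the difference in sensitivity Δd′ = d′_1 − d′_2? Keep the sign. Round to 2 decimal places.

1: z(0.6875) = 0.489, z(0.5938) = 0.237, d' = 0.252
2: z(0.5938) = 0.237, z(0.4750) = -0.063, d' = 0.300
Δd' = d'_1 − d'_2 = 0.252 − 0.300 = -0.048
2 has the higher sensitivity.

Δd′ = -0.05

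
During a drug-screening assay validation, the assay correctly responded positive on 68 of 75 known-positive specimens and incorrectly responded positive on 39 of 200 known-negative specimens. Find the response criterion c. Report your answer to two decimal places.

c = -0.23

H = 68/75 = 0.9067
FA = 39/200 = 0.1950
z(H) = 1.321
z(FA) = -0.860
c = −½·[z(H) + z(FA)] = −0.5 × (1.321 + (-0.860)) = -0.2305
c < 0: the assay has a liberal response bias.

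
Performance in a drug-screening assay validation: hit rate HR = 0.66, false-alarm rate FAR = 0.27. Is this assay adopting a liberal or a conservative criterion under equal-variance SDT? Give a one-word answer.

z(H) = 0.412, z(FA) = -0.613
c = −½·(z(H) + z(FA)) = 0.1005
c > 0 → conservative criterion (biased toward responding “no”).

conservative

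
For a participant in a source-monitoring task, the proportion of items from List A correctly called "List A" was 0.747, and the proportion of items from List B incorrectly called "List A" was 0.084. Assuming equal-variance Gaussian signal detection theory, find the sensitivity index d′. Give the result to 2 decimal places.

Φ⁻¹(0.747) = 0.6651, Φ⁻¹(0.084) = -1.3787
d' = z(H) − z(FA) = 0.6651 − (-1.3787) = 2.0438

d′ = 2.04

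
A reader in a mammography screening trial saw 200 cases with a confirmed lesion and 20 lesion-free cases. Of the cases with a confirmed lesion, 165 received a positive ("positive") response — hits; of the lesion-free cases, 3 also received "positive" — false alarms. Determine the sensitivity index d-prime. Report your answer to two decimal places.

d-prime = 1.97

H = 165/200 = 0.8250
FA = 3/20 = 0.1500
Φ⁻¹(H) = 0.935
Φ⁻¹(FA) = -1.036
d' = z(H) − z(FA) = 0.935 − (-1.036) = 1.971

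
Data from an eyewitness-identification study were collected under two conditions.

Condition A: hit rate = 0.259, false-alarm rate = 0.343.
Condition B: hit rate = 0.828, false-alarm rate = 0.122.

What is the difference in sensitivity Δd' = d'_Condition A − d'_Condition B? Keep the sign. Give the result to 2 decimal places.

Δd' = -2.35

Condition A: z(0.259) = -0.646, z(0.343) = -0.404, d' = -0.242
Condition B: z(0.828) = 0.946, z(0.122) = -1.165, d' = 2.111
Δd' = d'_Condition A − d'_Condition B = -0.242 − 2.111 = -2.353
Condition B has the higher sensitivity.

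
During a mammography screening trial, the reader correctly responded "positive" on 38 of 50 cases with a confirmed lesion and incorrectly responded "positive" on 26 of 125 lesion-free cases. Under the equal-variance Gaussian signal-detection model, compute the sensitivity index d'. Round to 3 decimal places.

d' = 1.520

H = 38/50 = 0.7600
FA = 26/125 = 0.2080
Φ⁻¹(H) = 0.7063
Φ⁻¹(FA) = -0.8134
d' = z(H) − z(FA) = 0.7063 − (-0.8134) = 1.5197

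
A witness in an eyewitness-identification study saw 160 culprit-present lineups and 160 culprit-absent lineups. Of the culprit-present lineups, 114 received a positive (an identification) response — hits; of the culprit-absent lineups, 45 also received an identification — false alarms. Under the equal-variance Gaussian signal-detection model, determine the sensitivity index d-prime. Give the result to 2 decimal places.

H = 114/160 = 0.7125
FA = 45/160 = 0.2812
Φ⁻¹(H) = Φ⁻¹(0.7125) = 0.561
Φ⁻¹(FA) = Φ⁻¹(0.2812) = -0.579
d' = z(H) − z(FA) = 0.561 − (-0.579) = 1.140

d-prime = 1.14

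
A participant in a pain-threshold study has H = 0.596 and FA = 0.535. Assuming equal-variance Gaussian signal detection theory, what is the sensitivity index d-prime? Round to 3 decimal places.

d-prime = 0.155

Φ⁻¹(H) = 0.2430
Φ⁻¹(FA) = 0.0878
d' = z(H) − z(FA) = 0.2430 − 0.0878 = 0.1552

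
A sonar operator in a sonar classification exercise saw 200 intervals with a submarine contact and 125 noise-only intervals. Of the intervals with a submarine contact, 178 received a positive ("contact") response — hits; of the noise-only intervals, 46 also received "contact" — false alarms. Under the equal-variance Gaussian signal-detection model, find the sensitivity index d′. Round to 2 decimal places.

H = 178/200 = 0.8900
FA = 46/125 = 0.3680
Φ⁻¹(H) = 1.227
Φ⁻¹(FA) = -0.337
d' = z(H) − z(FA) = 1.227 − (-0.337) = 1.564

d′ = 1.56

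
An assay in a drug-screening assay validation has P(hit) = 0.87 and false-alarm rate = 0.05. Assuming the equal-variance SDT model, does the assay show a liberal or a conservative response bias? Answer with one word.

conservative

z(H) = 1.126, z(FA) = -1.645
c = −½·(z(H) + z(FA)) = 0.2595
c > 0 → conservative criterion (biased toward responding “no”).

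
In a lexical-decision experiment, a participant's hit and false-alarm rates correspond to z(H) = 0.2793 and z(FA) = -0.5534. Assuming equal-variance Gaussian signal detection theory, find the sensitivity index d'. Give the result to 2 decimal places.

d' = 0.83

d' = z(H) − z(FA) = 0.2793 − (-0.5534) = 0.8327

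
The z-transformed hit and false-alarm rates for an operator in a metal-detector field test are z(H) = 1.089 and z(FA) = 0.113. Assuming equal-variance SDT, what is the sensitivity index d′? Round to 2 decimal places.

d′ = 0.98

d' = z(H) − z(FA) = 1.089 − 0.113 = 0.976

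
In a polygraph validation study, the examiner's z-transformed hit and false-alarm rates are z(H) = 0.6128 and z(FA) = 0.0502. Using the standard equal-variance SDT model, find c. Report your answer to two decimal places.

c = -0.33

c = −½·[z(H) + z(FA)] = −½·(0.6128 + 0.0502) = -0.3315
c < 0: the examiner has a liberal response bias.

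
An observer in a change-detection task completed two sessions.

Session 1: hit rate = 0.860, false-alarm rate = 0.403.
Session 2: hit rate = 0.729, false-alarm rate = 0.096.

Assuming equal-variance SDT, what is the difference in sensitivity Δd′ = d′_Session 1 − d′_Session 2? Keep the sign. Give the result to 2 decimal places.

Session 1: z(0.860) = 1.080, z(0.403) = -0.246, d' = 1.326
Session 2: z(0.729) = 0.610, z(0.096) = -1.305, d' = 1.915
Δd' = d'_Session 1 − d'_Session 2 = 1.326 − 1.915 = -0.589
Session 2 has the higher sensitivity.

Δd′ = -0.59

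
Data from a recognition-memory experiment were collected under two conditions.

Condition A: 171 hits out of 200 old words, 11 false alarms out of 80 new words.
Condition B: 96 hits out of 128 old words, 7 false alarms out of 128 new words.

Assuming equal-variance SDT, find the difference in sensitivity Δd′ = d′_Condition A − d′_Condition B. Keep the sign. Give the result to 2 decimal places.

Δd′ = -0.13

Condition A: z(0.8550) = 1.058, z(0.1375) = -1.092, d' = 2.150
Condition B: z(0.7500) = 0.674, z(0.0547) = -1.601, d' = 2.275
Δd' = d'_Condition A − d'_Condition B = 2.150 − 2.275 = -0.125
Condition B has the higher sensitivity.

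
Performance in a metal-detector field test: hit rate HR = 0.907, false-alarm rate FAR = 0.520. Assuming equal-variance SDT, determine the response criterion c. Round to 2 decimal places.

c = -0.69

z(H) = z(0.907) = 1.323
z(FA) = z(0.520) = 0.050
c = −½·[z(H) + z(FA)] = −0.5 × (1.323 + 0.050) = -0.6865
c < 0: the operator has a liberal response bias.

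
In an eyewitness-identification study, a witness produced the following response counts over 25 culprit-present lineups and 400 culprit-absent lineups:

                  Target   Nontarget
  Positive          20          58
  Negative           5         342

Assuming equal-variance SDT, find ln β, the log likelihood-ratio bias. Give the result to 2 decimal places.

H = 20/25 = 0.8000
FA = 58/400 = 0.1450
Φ⁻¹(0.8000) = 0.842, Φ⁻¹(0.1450) = -1.058
ln β = −½·[z(H)² − z(FA)²] = −0.5 × (0.709 − 1.119) = 0.205

ln β = 0.21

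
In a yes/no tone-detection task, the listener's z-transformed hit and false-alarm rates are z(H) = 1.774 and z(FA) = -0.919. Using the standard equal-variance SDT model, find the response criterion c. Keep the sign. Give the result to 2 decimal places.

c = -0.43

c = −½·[z(H) + z(FA)] = −½·(1.774 + (-0.919)) = -0.4275
c < 0: the listener has a liberal response bias.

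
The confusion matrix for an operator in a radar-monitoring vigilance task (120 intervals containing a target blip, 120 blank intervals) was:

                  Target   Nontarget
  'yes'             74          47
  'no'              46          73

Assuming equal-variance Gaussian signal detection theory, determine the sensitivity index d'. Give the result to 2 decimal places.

d' = 0.57

H = 74/120 = 0.6167
FA = 47/120 = 0.3917
z(H) = z(0.6167) = 0.2968
z(FA) = z(0.3917) = -0.2749
d' = z(H) − z(FA) = 0.2968 − (-0.2749) = 0.5717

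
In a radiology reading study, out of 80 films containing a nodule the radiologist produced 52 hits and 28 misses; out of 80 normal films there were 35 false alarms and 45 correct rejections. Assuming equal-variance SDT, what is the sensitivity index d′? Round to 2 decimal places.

d′ = 0.54

H = 52/80 = 0.6500
FA = 35/80 = 0.4375
z(0.6500) = 0.3853, z(0.4375) = -0.1573
d' = z(H) − z(FA) = 0.3853 − (-0.1573) = 0.5426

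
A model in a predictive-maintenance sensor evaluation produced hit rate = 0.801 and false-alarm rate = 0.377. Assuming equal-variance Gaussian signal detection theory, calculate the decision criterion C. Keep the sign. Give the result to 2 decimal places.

Φ⁻¹(H) = Φ⁻¹(0.801) = 0.845
Φ⁻¹(FA) = Φ⁻¹(0.377) = -0.313
c = −½·[z(H) + z(FA)] = −0.5 × (0.845 + (-0.313)) = -0.266
c < 0: the model has a liberal response bias.

C = -0.27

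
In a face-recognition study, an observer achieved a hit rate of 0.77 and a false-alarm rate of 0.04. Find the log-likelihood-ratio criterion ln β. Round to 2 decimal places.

z(H) = z(0.77) = 0.739
z(FA) = z(0.04) = -1.751
ln β = −½·[z(H)² − z(FA)²] = −0.5 × (0.546 − 3.066) = 1.260

ln β = 1.26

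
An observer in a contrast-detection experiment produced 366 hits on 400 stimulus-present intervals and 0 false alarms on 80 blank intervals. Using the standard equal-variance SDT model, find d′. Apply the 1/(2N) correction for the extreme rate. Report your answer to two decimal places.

d′ = 3.87

The false-alarm rate is 0/80 = 0, so apply the 1/(2N) correction: FA → 1/(2·80) = 0.00625.
z(H) = z(0.91500) = 1.372
z(FA) = z(0.00625) = -2.498
d' = 1.372 − (-2.498) = 3.870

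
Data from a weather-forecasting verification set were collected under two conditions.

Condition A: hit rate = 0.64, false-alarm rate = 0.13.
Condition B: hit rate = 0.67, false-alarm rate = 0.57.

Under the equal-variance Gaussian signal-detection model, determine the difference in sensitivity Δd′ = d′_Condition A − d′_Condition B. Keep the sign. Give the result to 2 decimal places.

Condition A: z(0.64) = 0.358, z(0.13) = -1.126, d' = 1.484
Condition B: z(0.67) = 0.440, z(0.57) = 0.176, d' = 0.264
Δd' = d'_Condition A − d'_Condition B = 1.484 − 0.264 = 1.220
Condition A has the higher sensitivity.

Δd′ = 1.22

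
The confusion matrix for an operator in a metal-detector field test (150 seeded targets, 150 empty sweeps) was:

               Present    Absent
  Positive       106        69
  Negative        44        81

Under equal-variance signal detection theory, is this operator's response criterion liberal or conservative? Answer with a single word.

z(H) = 0.544, z(FA) = -0.100
c = −½·(z(H) + z(FA)) = -0.222
c < 0 → liberal criterion (biased toward responding “yes”).

liberal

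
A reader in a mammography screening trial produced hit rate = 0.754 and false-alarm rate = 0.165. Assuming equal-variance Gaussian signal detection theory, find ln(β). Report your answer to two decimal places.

z(H) = z(0.754) = 0.687
z(FA) = z(0.165) = -0.974
ln β = −½·[z(H)² − z(FA)²] = −0.5 × (0.472 − 0.949) = 0.2385

ln β = 0.24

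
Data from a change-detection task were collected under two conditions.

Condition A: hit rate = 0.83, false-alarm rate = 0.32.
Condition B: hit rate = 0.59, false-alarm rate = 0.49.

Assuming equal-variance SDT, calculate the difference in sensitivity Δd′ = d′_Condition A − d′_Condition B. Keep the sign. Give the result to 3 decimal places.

Condition A: z(0.83) = 0.9542, z(0.32) = -0.4677, d' = 1.4219
Condition B: z(0.59) = 0.2275, z(0.49) = -0.0251, d' = 0.2526
Δd' = d'_Condition A − d'_Condition B = 1.4219 − 0.2526 = 1.1693
Condition A has the higher sensitivity.

Δd′ = 1.169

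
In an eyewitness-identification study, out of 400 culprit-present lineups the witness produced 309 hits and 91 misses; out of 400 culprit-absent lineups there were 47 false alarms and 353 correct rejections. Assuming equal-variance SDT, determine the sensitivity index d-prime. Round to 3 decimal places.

H = 309/400 = 0.7725
FA = 47/400 = 0.1175
z(H) = 0.7471
z(FA) = -1.1876
d' = z(H) − z(FA) = 0.7471 − (-1.1876) = 1.9347

d-prime = 1.935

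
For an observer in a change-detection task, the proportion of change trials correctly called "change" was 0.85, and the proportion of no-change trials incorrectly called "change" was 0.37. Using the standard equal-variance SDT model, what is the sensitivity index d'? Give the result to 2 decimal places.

d' = 1.37

Φ⁻¹(H) = Φ⁻¹(0.85) = 1.036
Φ⁻¹(FA) = Φ⁻¹(0.37) = -0.332
d' = z(H) − z(FA) = 1.036 − (-0.332) = 1.368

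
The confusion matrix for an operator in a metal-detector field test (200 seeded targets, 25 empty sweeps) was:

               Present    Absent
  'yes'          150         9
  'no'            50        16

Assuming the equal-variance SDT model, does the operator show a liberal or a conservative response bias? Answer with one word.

liberal

z(H) = 0.674, z(FA) = -0.358
c = −½·(z(H) + z(FA)) = -0.158
c < 0 → liberal criterion (biased toward responding “yes”).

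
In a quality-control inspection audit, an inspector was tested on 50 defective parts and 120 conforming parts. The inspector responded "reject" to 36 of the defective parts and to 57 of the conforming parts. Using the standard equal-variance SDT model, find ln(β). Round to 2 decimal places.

ln β = -0.17

H = 36/50 = 0.7200
FA = 57/120 = 0.4750
z(H) = 0.583
z(FA) = -0.063
ln β = −½·[z(H)² − z(FA)²] = −0.5 × (0.340 − 0.004) = -0.168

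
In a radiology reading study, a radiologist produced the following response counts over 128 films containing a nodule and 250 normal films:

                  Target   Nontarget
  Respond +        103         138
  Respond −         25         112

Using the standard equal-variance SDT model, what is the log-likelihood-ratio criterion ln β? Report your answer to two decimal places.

H = 103/128 = 0.8047
FA = 138/250 = 0.5520
z(0.8047) = 0.859, z(0.5520) = 0.131
ln β = −½·[z(H)² − z(FA)²] = −0.5 × (0.738 − 0.017) = -0.3605

ln β = -0.36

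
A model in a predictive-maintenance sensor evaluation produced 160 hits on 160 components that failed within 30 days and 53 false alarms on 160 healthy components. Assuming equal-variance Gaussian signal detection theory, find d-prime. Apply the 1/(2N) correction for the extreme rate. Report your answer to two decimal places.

The hit rate is 160/160 = 1, so apply the 1/(2N) correction: H → 1 − 1/(2·160) = 0.99687.
z(H) = z(0.99687) = 2.734
z(FA) = z(0.33125) = -0.436
d' = 2.734 − (-0.436) = 3.170

d-prime = 3.17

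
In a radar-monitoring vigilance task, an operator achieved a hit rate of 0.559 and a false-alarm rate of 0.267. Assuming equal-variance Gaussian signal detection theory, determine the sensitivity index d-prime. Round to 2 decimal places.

z(H) = z(0.559) = 0.1484
z(FA) = z(0.267) = -0.6219
d' = z(H) − z(FA) = 0.1484 − (-0.6219) = 0.7703

d-prime = 0.77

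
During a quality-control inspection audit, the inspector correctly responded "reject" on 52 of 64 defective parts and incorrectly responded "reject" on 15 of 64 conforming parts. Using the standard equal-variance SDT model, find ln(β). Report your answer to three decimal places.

ln β = -0.131

H = 52/64 = 0.8125
FA = 15/64 = 0.2344
z(0.8125) = 0.8871, z(0.2344) = -0.7244
ln β = −½·[z(H)² − z(FA)²] = −0.5 × (0.7869 − 0.5248) = -0.13105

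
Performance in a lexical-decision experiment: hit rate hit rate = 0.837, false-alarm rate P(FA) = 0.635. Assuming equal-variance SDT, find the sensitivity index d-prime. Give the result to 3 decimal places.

z(H) = 0.9822
z(FA) = 0.3451
d' = z(H) − z(FA) = 0.9822 − 0.3451 = 0.6371

d-prime = 0.637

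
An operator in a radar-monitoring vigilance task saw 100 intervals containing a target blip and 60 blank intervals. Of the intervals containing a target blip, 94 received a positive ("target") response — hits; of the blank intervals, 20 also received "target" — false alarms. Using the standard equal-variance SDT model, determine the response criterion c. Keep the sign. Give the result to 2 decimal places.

c = -0.56

H = 94/100 = 0.9400
FA = 20/60 = 0.3333
z(H) = 1.555
z(FA) = -0.431
c = −½·[z(H) + z(FA)] = −0.5 × (1.555 + (-0.431)) = -0.562
c < 0: the operator has a liberal response bias.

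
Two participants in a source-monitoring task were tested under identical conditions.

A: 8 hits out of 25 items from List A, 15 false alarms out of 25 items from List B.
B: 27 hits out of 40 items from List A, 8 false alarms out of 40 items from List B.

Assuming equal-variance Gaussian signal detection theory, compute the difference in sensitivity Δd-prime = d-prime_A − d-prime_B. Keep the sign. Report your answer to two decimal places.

Δd-prime = -2.02

A: z(0.3200) = -0.468, z(0.6000) = 0.253, d' = -0.721
B: z(0.6750) = 0.454, z(0.2000) = -0.842, d' = 1.296
Δd' = d'_A − d'_B = -0.721 − 1.296 = -2.017
B has the higher sensitivity.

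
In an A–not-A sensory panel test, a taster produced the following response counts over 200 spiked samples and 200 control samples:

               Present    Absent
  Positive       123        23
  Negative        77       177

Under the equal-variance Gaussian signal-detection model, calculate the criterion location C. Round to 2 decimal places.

C = 0.45

H = 123/200 = 0.6150
FA = 23/200 = 0.1150
z(0.6150) = 0.2924, z(0.1150) = -1.2004
c = −½·[z(H) + z(FA)] = −0.5 × (0.2924 + (-1.2004)) = 0.4540
c > 0: the taster has a conservative response bias.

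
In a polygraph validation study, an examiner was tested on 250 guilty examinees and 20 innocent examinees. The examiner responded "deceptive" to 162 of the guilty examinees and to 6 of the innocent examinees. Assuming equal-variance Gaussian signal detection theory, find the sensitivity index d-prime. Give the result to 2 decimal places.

H = 162/250 = 0.6480
FA = 6/20 = 0.3000
Φ⁻¹(0.6480) = 0.380, Φ⁻¹(0.3000) = -0.524
d' = z(H) − z(FA) = 0.380 − (-0.524) = 0.904

d-prime = 0.90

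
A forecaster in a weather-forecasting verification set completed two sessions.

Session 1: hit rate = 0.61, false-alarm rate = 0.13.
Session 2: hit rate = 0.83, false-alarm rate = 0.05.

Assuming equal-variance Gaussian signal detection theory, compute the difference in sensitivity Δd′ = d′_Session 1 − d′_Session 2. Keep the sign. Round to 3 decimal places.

Δd′ = -1.193

Session 1: z(0.61) = 0.2793, z(0.13) = -1.1264, d' = 1.4057
Session 2: z(0.83) = 0.9542, z(0.05) = -1.6449, d' = 2.5991
Δd' = d'_Session 1 − d'_Session 2 = 1.4057 − 2.5991 = -1.1934
Session 2 has the higher sensitivity.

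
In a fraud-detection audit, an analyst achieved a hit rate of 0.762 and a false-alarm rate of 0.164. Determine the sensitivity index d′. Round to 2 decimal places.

d′ = 1.69

z(H) = 0.7128
z(FA) = -0.9782
d' = z(H) − z(FA) = 0.7128 − (-0.9782) = 1.6910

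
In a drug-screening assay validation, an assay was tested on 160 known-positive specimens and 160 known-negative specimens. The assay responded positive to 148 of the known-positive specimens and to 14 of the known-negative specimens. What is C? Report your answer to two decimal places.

H = 148/160 = 0.9250
FA = 14/160 = 0.0875
Φ⁻¹(H) = Φ⁻¹(0.9250) = 1.4395
Φ⁻¹(FA) = Φ⁻¹(0.0875) = -1.3563
c = −½·[z(H) + z(FA)] = −0.5 × (1.4395 + (-1.3563)) = -0.0416

C = -0.04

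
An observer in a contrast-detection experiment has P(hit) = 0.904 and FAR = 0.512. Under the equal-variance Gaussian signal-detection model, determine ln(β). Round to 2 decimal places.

ln β = -0.85

z(0.904) = 1.305, z(0.512) = 0.030
ln β = −½·[z(H)² − z(FA)²] = −0.5 × (1.703 − 0.001) = -0.851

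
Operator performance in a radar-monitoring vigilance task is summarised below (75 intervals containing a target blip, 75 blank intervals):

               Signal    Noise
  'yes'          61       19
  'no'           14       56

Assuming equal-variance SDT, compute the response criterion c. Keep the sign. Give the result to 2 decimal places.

H = 61/75 = 0.8133
FA = 19/75 = 0.2533
z(H) = 0.8901
z(FA) = -0.6641
c = −½·[z(H) + z(FA)] = −0.5 × (0.8901 + (-0.6641)) = -0.1130
c < 0: the operator has a liberal response bias.

c = -0.11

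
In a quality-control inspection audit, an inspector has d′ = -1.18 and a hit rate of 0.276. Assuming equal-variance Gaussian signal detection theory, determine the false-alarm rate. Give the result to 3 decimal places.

z(hit rate) = z(0.276) = -0.5948
z(FA) = z(H) − d' = -0.5948 − (-1.18) = 0.5852
false-alarm rate = Φ(0.5852) = 0.7208

false-alarm rate = 0.721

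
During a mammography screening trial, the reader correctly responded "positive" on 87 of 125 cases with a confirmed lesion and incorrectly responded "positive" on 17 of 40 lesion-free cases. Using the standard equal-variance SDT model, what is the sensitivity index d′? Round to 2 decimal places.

d′ = 0.70

H = 87/125 = 0.6960
FA = 17/40 = 0.4250
z(0.6960) = 0.513, z(0.4250) = -0.189
d' = z(H) − z(FA) = 0.513 − (-0.189) = 0.702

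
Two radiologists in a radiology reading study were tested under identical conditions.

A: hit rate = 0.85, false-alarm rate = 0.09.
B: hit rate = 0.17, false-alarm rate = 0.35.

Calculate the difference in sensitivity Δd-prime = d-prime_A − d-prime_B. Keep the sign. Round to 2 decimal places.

A: z(0.85) = 1.036, z(0.09) = -1.341, d' = 2.377
B: z(0.17) = -0.954, z(0.35) = -0.385, d' = -0.569
Δd' = d'_A − d'_B = 2.377 − (-0.569) = 2.946
A has the higher sensitivity.

Δd-prime = 2.95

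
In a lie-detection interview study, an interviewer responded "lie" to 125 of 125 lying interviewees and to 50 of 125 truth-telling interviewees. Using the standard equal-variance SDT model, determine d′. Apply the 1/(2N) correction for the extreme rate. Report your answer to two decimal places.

d′ = 2.91

The hit rate is 125/125 = 1, so apply the 1/(2N) correction: H → 1 − 1/(2·125) = 0.99600.
z(H) = z(0.99600) = 2.652
z(FA) = z(0.40000) = -0.253
d' = 2.652 − (-0.253) = 2.905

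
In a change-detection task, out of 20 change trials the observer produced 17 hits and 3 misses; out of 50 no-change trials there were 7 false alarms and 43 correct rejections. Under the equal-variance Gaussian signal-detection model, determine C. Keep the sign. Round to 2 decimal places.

C = 0.02

H = 17/20 = 0.8500
FA = 7/50 = 0.1400
z(H) = z(0.8500) = 1.0364
z(FA) = z(0.1400) = -1.0803
c = −½·[z(H) + z(FA)] = −0.5 × (1.0364 + (-1.0803)) = 0.02195
c > 0: the observer has a conservative response bias.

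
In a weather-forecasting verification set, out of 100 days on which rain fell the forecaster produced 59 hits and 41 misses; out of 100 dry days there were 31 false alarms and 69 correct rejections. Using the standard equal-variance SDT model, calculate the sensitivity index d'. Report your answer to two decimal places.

H = 59/100 = 0.5900
FA = 31/100 = 0.3100
z(H) = z(0.5900) = 0.2275
z(FA) = z(0.3100) = -0.4959
d' = z(H) − z(FA) = 0.2275 − (-0.4959) = 0.7234

d' = 0.72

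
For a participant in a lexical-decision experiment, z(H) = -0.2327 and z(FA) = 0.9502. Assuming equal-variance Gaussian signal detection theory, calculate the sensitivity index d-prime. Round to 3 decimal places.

d' = z(H) − z(FA) = -0.2327 − 0.9502 = -1.1829

d-prime = -1.183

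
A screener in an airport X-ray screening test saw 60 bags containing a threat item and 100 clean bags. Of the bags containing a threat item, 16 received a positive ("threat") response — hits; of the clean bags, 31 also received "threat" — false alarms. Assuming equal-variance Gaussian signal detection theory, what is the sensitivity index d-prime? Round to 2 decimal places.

d-prime = -0.13

H = 16/60 = 0.2667
FA = 31/100 = 0.3100
z(H) = z(0.2667) = -0.6228
z(FA) = z(0.3100) = -0.4959
d' = z(H) − z(FA) = -0.6228 − (-0.4959) = -0.1269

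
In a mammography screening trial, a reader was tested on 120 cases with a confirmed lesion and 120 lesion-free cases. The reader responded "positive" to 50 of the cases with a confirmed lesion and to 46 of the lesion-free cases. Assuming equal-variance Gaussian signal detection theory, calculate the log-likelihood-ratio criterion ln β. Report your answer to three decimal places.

H = 50/120 = 0.4167
FA = 46/120 = 0.3833
z(0.4167) = -0.2103, z(0.3833) = -0.2968
ln β = −½·[z(H)² − z(FA)²] = −0.5 × (0.0442 − 0.0881) = 0.02195

ln β = 0.022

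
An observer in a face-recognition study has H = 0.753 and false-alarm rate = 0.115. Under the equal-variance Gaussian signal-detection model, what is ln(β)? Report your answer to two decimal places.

ln β = 0.49

z(H) = 0.684
z(FA) = -1.200
ln β = −½·[z(H)² − z(FA)²] = −0.5 × (0.468 − 1.440) = 0.486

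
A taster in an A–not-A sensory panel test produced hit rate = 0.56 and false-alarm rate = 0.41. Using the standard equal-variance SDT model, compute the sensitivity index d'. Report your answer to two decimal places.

Φ⁻¹(H) = Φ⁻¹(0.56) = 0.151
Φ⁻¹(FA) = Φ⁻¹(0.41) = -0.228
d' = z(H) − z(FA) = 0.151 − (-0.228) = 0.379

d' = 0.38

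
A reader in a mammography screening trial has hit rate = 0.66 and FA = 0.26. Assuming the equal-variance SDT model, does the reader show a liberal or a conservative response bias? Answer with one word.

z(H) = 0.412, z(FA) = -0.643
c = −½·(z(H) + z(FA)) = 0.1155
c > 0 → conservative criterion (biased toward responding “no”).

conservative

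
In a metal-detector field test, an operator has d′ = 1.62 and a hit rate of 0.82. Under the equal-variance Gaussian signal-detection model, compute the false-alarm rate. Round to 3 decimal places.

z(hit rate) = z(0.82) = 0.9154
z(FA) = z(H) − d' = 0.9154 − 1.62 = -0.7046
false-alarm rate = Φ(-0.7046) = 0.2405

false-alarm rate = 0.241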